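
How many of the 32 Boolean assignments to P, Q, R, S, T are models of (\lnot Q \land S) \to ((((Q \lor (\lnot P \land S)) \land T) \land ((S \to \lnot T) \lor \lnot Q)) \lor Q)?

26

Initial set: {((\lnot Q \land S) \to ((((Q \lor (\lnot P \land S)) \land T) \land ((S \to \lnot T) \lor \lnot Q)) \lor Q))}.
((\lnot Q \land S) \to ((((Q \lor (\lnot P \land S)) \land T) \land ((S \to \lnot T) \lor \lnot Q)) \lor Q)): β-rule — branch into \lnot (\lnot Q \land S)  //  ((((Q \lor (\lnot P \land S)) \land T) \land ((S \to \lnot T) \lor \lnot Q)) \lor Q).
  branch 1 (add \lnot (\lnot Q \land S)):
    \lnot (\lnot Q \land S): β-rule — branch into \lnot \lnot Q  //  \lnot S.
      branch 1.1 (add \lnot \lnot Q):
        ○ open, literals {Q=true}.
      branch 1.2 (add \lnot S):
        ○ open, literals {S=false}.
  branch 2 (add ((((Q \lor (\lnot P \land S)) \land T) \land ((S \to \lnot T) \lor \lnot Q)) \lor Q)):
    ((((Q \lor (\lnot P \land S)) \land T) \land ((S \to \lnot T) \lor \lnot Q)) \lor Q): β-rule — branch into (((Q \lor (\lnot P \land S)) \land T) \land ((S \to \lnot T) \lor \lnot Q))  //  Q.
      branch 2.1 (add (((Q \lor (\lnot P \land S)) \land T) \land ((S \to \lnot T) \lor \lnot Q))):
        (((Q \lor (\lnot P \land S)) \land T) \land ((S \to \lnot T) \lor \lnot Q)): α-rule — add ((Q \lor (\lnot P \land S)) \land T), ((S \to \lnot T) \lor \lnot Q).
        ((Q \lor (\lnot P \land S)) \land T): α-rule — add (Q \lor (\lnot P \land S)), T.
        ((S \to \lnot T) \lor \lnot Q): β-rule — branch into (S \to \lnot T)  //  \lnot Q.
          branch 2.1.1 (add (S \to \lnot T)):
            (Q \lor (\lnot P \land S)): β-rule — branch into Q  //  (\lnot P \land S).
              branch 2.1.1.1 (add Q):
                (S \to \lnot T): β-rule — branch into \lnot S  //  \lnot T.
                  branch 2.1.1.1.1 (add \lnot S):
                    ○ open, literals {Q=true, S=false, T=true}.
                  branch 2.1.1.1.2 (add \lnot T):
                    × closes — contains both T and \lnot T.
              branch 2.1.1.2 (add (\lnot P \land S)):
                (\lnot P \land S): α-rule — add \lnot P, S.
                (S \to \lnot T): β-rule — branch into \lnot S  //  \lnot T.
                  branch 2.1.1.2.1 (add \lnot S):
                    × closes — contains both S and \lnot S.
                  branch 2.1.1.2.2 (add \lnot T):
                    × closes — contains both T and \lnot T.
          branch 2.1.2 (add \lnot Q):
            (Q \lor (\lnot P \land S)): β-rule — branch into Q  //  (\lnot P \land S).
              branch 2.1.2.1 (add Q):
                × closes — contains both Q and \lnot Q.
              branch 2.1.2.2 (add (\lnot P \land S)):
                (\lnot P \land S): α-rule — add \lnot P, S.
                ○ open, literals {P=false, Q=false, S=true, T=true}.
      branch 2.2 (add Q):
        ○ open, literals {Q=true}.
4 branches closed, 5 open.
Each open branch fixes some atoms; the unmentioned ones are free. Counting distinct full assignments: branch {Q=true} (P, R, S, T) contributes 16 new; branch {S=false} (P, Q, R, T) contributes 8 new; branch {Q=true, S=false, T=true} (P, R) contributes 0 new; branch {P=false, Q=false, S=true, T=true} (R) contributes 2 new; branch {Q=true} (P, R, S, T) contributes 0 new. Total: 26.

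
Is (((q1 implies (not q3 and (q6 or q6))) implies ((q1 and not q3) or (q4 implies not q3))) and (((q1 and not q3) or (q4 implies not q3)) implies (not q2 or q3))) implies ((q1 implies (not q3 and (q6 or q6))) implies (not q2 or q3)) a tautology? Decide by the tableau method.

Assume the negation and expand:
Initial set: {not ((((q1 implies (not q3 and (q6 or q6))) implies ((q1 and not q3) or (q4 implies not q3))) and (((q1 and not q3) or (q4 implies not q3)) implies (not q2 or q3))) implies ((q1 implies (not q3 and (q6 or q6))) implies (not q2 or q3)))}.
not ((((q1 implies (not q3 and (q6 or q6))) implies ((q1 and not q3) or (q4 implies not q3))) and (((q1 and not q3) or (q4 implies not q3)) implies (not q2 or q3))) implies ((q1 implies (not q3 and (q6 or q6))) implies (not q2 or q3))): α-rule — add (((q1 implies (not q3 and (q6 or q6))) implies ((q1 and not q3) or (q4 implies not q3))) and (((q1 and not q3) or (q4 implies not q3)) implies (not q2 or q3))), not ((q1 implies (not q3 and (q6 or q6))) implies (not q2 or q3)).
(((q1 implies (not q3 and (q6 or q6))) implies ((q1 and not q3) or (q4 implies not q3))) and (((q1 and not q3) or (q4 implies not q3)) implies (not q2 or q3))): α-rule — add ((q1 implies (not q3 and (q6 or q6))) implies ((q1 and not q3) or (q4 implies not q3))), (((q1 and not q3) or (q4 implies not q3)) implies (not q2 or q3)).
not ((q1 implies (not q3 and (q6 or q6))) implies (not q2 or q3)): α-rule — add (q1 implies (not q3 and (q6 or q6))), not (not q2 or q3).
not (not q2 or q3): α-rule — add not not q2, not q3.
((q1 implies (not q3 and (q6 or q6))) implies ((q1 and not q3) or (q4 implies not q3))): β-rule — branch into not (q1 implies (not q3 and (q6 or q6)))  //  ((q1 and not q3) or (q4 implies not q3)).
  branch 1 (add not (q1 implies (not q3 and (q6 or q6)))):
    not (q1 implies (not q3 and (q6 or q6))): α-rule — add q1, not (not q3 and (q6 or q6)).
    (((q1 and not q3) or (q4 implies not q3)) implies (not q2 or q3)): β-rule — branch into not ((q1 and not q3) or (q4 implies not q3))  //  (not q2 or q3).
      branch 1.1 (add not ((q1 and not q3) or (q4 implies not q3))):
        not ((q1 and not q3) or (q4 implies not q3)): α-rule — add not (q1 and not q3), not (q4 implies not q3).
        not (q4 implies not q3): α-rule — add q4, not not q3.
        × closes — contains both q3 and not q3.
      branch 1.2 (add (not q2 or q3)):
        (q1 implies (not q3 and (q6 or q6))): β-rule — branch into not q1  //  (not q3 and (q6 or q6)).
          branch 1.2.1 (add not q1):
            × closes — contains both q1 and not q1.
          branch 1.2.2 (add (not q3 and (q6 or q6))):
            (not q3 and (q6 or q6)): α-rule — add not q3, (q6 or q6).
            not (not q3 and (q6 or q6)): β-rule — branch into not not q3  //  not (q6 or q6).
              branch 1.2.2.1 (add not not q3):
                × closes — contains both q3 and not q3.
              branch 1.2.2.2 (add not (q6 or q6)):
                not (q6 or q6): α-rule — add not q6, not q6.
                (not q2 or q3): β-rule — branch into not q2  //  q3.
                  branch 1.2.2.2.1 (add not q2):
                    × closes — contains both q2 and not q2.
                  branch 1.2.2.2.2 (add q3):
                    × closes — contains both q3 and not q3.
  branch 2 (add ((q1 and not q3) or (q4 implies not q3))):
    (((q1 and not q3) or (q4 implies not q3)) implies (not q2 or q3)): β-rule — branch into not ((q1 and not q3) or (q4 implies not q3))  //  (not q2 or q3).
      branch 2.1 (add not ((q1 and not q3) or (q4 implies not q3))):
        not ((q1 and not q3) or (q4 implies not q3)): α-rule — add not (q1 and not q3), not (q4 implies not q3).
        not (q4 implies not q3): α-rule — add q4, not not q3.
        × closes — contains both q3 and not q3.
      branch 2.2 (add (not q2 or q3)):
        (q1 implies (not q3 and (q6 or q6))): β-rule — branch into not q1  //  (not q3 and (q6 or q6)).
          branch 2.2.1 (add not q1):
            ((q1 and not q3) or (q4 implies not q3)): β-rule — branch into (q1 and not q3)  //  (q4 implies not q3).
              branch 2.2.1.1 (add (q1 and not q3)):
                (q1 and not q3): α-rule — add q1, not q3.
                × closes — contains both q1 and not q1.
              branch 2.2.1.2 (add (q4 implies not q3)):
                (not q2 or q3): β-rule — branch into not q2  //  q3.
                  branch 2.2.1.2.1 (add not q2):
                    × closes — contains both q2 and not q2.
                  branch 2.2.1.2.2 (add q3):
                    × closes — contains both q3 and not q3.
          branch 2.2.2 (add (not q3 and (q6 or q6))):
            (not q3 and (q6 or q6)): α-rule — add not q3, (q6 or q6).
            ((q1 and not q3) or (q4 implies not q3)): β-rule — branch into (q1 and not q3)  //  (q4 implies not q3).
              branch 2.2.2.1 (add (q1 and not q3)):
                (q1 and not q3): α-rule — add q1, not q3.
                (not q2 or q3): β-rule — branch into not q2  //  q3.
                  branch 2.2.2.1.1 (add not q2):
                    × closes — contains both q2 and not q2.
                  branch 2.2.2.1.2 (add q3):
                    × closes — contains both q3 and not q3.
              branch 2.2.2.2 (add (q4 implies not q3)):
                (not q2 or q3): β-rule — branch into not q2  //  q3.
                  branch 2.2.2.2.1 (add not q2):
                    × closes — contains both q2 and not q2.
                  branch 2.2.2.2.2 (add q3):
                    × closes — contains both q3 and not q3.
All 13 branches close.
Every branch closed, so the negation is unsatisfiable and the formula is valid.

Valid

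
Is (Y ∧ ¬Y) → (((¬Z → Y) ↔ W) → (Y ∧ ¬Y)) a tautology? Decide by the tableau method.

Assume the negation and expand:
Initial set: {¬((Y ∧ ¬Y) → (((¬Z → Y) ↔ W) → (Y ∧ ¬Y)))}.
¬((Y ∧ ¬Y) → (((¬Z → Y) ↔ W) → (Y ∧ ¬Y))): α-rule — add (Y ∧ ¬Y), ¬(((¬Z → Y) ↔ W) → (Y ∧ ¬Y)).
(Y ∧ ¬Y): α-rule — add Y, ¬Y.
× closes — contains both Y and ¬Y.
All 1 branch closes.
Every branch closed, so the negation is unsatisfiable and the formula is valid.

Valid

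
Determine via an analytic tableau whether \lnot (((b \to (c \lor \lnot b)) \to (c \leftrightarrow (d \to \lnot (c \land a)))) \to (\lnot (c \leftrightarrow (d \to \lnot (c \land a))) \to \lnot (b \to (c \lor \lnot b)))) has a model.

Unsatisfiable

Initial set: {\lnot (((b \to (c \lor \lnot b)) \to (c \leftrightarrow (d \to \lnot (c \land a)))) \to (\lnot (c \leftrightarrow (d \to \lnot (c \land a))) \to \lnot (b \to (c \lor \lnot b))))}.
\lnot (((b \to (c \lor \lnot b)) \to (c \leftrightarrow (d \to \lnot (c \land a)))) \to (\lnot (c \leftrightarrow (d \to \lnot (c \land a))) \to \lnot (b \to (c \lor \lnot b)))): α-rule — add ((b \to (c \lor \lnot b)) \to (c \leftrightarrow (d \to \lnot (c \land a)))), \lnot (\lnot (c \leftrightarrow (d \to \lnot (c \land a))) \to \lnot (b \to (c \lor \lnot b))).
\lnot (\lnot (c \leftrightarrow (d \to \lnot (c \land a))) \to \lnot (b \to (c \lor \lnot b))): α-rule — add \lnot (c \leftrightarrow (d \to \lnot (c \land a))), \lnot \lnot (b \to (c \lor \lnot b)).
((b \to (c \lor \lnot b)) \to (c \leftrightarrow (d \to \lnot (c \land a)))): β-rule — branch into \lnot (b \to (c \lor \lnot b))  //  (c \leftrightarrow (d \to \lnot (c \land a))).
  branch 1 (add \lnot (b \to (c \lor \lnot b))):
    \lnot (b \to (c \lor \lnot b)): α-rule — add b, \lnot (c \lor \lnot b).
    \lnot (c \lor \lnot b): α-rule — add \lnot c, \lnot \lnot b.
    \lnot (c \leftrightarrow (d \to \lnot (c \land a))): β-rule — branch into c, \lnot (d \to \lnot (c \land a))  //  \lnot c, (d \to \lnot (c \land a)).
      branch 1.1 (add c, \lnot (d \to \lnot (c \land a))):
        × closes — contains both c and \lnot c.
      branch 1.2 (add \lnot c, (d \to \lnot (c \land a))):
        \lnot \lnot (b \to (c \lor \lnot b)): β-rule — branch into \lnot b  //  (c \lor \lnot b).
          branch 1.2.1 (add \lnot b):
            × closes — contains both b and \lnot b.
          branch 1.2.2 (add (c \lor \lnot b)):
            (d \to \lnot (c \land a)): β-rule — branch into \lnot d  //  \lnot (c \land a).
              branch 1.2.2.1 (add \lnot d):
                (c \lor \lnot b): β-rule — branch into c  //  \lnot b.
                  branch 1.2.2.1.1 (add c):
                    × closes — contains both c and \lnot c.
                  branch 1.2.2.1.2 (add \lnot b):
                    × closes — contains both b and \lnot b.
              branch 1.2.2.2 (add \lnot (c \land a)):
                (c \lor \lnot b): β-rule — branch into c  //  \lnot b.
                  branch 1.2.2.2.1 (add c):
                    × closes — contains both c and \lnot c.
                  branch 1.2.2.2.2 (add \lnot b):
                    × closes — contains both b and \lnot b.
  branch 2 (add (c \leftrightarrow (d \to \lnot (c \land a)))):
    \lnot (c \leftrightarrow (d \to \lnot (c \land a))): β-rule — branch into c, \lnot (d \to \lnot (c \land a))  //  \lnot c, (d \to \lnot (c \land a)).
      branch 2.1 (add c, \lnot (d \to \lnot (c \land a))):
        \lnot (d \to \lnot (c \land a)): α-rule — add d, \lnot \lnot (c \land a).
        \lnot \lnot (c \land a): α-rule — add c, a.
        \lnot \lnot (b \to (c \lor \lnot b)): β-rule — branch into \lnot b  //  (c \lor \lnot b).
          branch 2.1.1 (add \lnot b):
            (c \leftrightarrow (d \to \lnot (c \land a))): β-rule — branch into c, (d \to \lnot (c \land a))  //  \lnot c, \lnot (d \to \lnot (c \land a)).
              branch 2.1.1.1 (add c, (d \to \lnot (c \land a))):
                (d \to \lnot (c \land a)): β-rule — branch into \lnot d  //  \lnot (c \land a).
                  branch 2.1.1.1.1 (add \lnot d):
                    × closes — contains both d and \lnot d.
                  branch 2.1.1.1.2 (add \lnot (c \land a)):
                    \lnot (c \land a): β-rule — branch into \lnot c  //  \lnot a.
                      branch 2.1.1.1.2.1 (add \lnot c):
                        × closes — contains both c and \lnot c.
                      branch 2.1.1.1.2.2 (add \lnot a):
                        × closes — contains both a and \lnot a.
              branch 2.1.1.2 (add \lnot c, \lnot (d \to \lnot (c \land a))):
                × closes — contains both c and \lnot c.
          branch 2.1.2 (add (c \lor \lnot b)):
            (c \leftrightarrow (d \to \lnot (c \land a))): β-rule — branch into c, (d \to \lnot (c \land a))  //  \lnot c, \lnot (d \to \lnot (c \land a)).
              branch 2.1.2.1 (add c, (d \to \lnot (c \land a))):
                (c \lor \lnot b): β-rule — branch into c  //  \lnot b.
                  branch 2.1.2.1.1 (add c):
                    (d \to \lnot (c \land a)): β-rule — branch into \lnot d  //  \lnot (c \land a).
                      branch 2.1.2.1.1.1 (add \lnot d):
                        × closes — contains both d and \lnot d.
                      branch 2.1.2.1.1.2 (add \lnot (c \land a)):
                        \lnot (c \land a): β-rule — branch into \lnot c  //  \lnot a.
                          branch 2.1.2.1.1.2.1 (add \lnot c):
                            × closes — contains both c and \lnot c.
                          branch 2.1.2.1.1.2.2 (add \lnot a):
                            × closes — contains both a and \lnot a.
                  branch 2.1.2.1.2 (add \lnot b):
                    (d \to \lnot (c \land a)): β-rule — branch into \lnot d  //  \lnot (c \land a).
                      branch 2.1.2.1.2.1 (add \lnot d):
                        × closes — contains both d and \lnot d.
                      branch 2.1.2.1.2.2 (add \lnot (c \land a)):
                        \lnot (c \land a): β-rule — branch into \lnot c  //  \lnot a.
                          branch 2.1.2.1.2.2.1 (add \lnot c):
                            × closes — contains both c and \lnot c.
                          branch 2.1.2.1.2.2.2 (add \lnot a):
                            × closes — contains both a and \lnot a.
              branch 2.1.2.2 (add \lnot c, \lnot (d \to \lnot (c \land a))):
                × closes — contains both c and \lnot c.
      branch 2.2 (add \lnot c, (d \to \lnot (c \land a))):
        \lnot \lnot (b \to (c \lor \lnot b)): β-rule — branch into \lnot b  //  (c \lor \lnot b).
          branch 2.2.1 (add \lnot b):
            (c \leftrightarrow (d \to \lnot (c \land a))): β-rule — branch into c, (d \to \lnot (c \land a))  //  \lnot c, \lnot (d \to \lnot (c \land a)).
              branch 2.2.1.1 (add c, (d \to \lnot (c \land a))):
                × closes — contains both c and \lnot c.
              branch 2.2.1.2 (add \lnot c, \lnot (d \to \lnot (c \land a))):
                \lnot (d \to \lnot (c \land a)): α-rule — add d, \lnot \lnot (c \land a).
                \lnot \lnot (c \land a): α-rule — add c, a.
                × closes — contains both c and \lnot c.
          branch 2.2.2 (add (c \lor \lnot b)):
            (c \leftrightarrow (d \to \lnot (c \land a))): β-rule — branch into c, (d \to \lnot (c \land a))  //  \lnot c, \lnot (d \to \lnot (c \land a)).
              branch 2.2.2.1 (add c, (d \to \lnot (c \land a))):
                × closes — contains both c and \lnot c.
              branch 2.2.2.2 (add \lnot c, \lnot (d \to \lnot (c \land a))):
                \lnot (d \to \lnot (c \land a)): α-rule — add d, \lnot \lnot (c \land a).
                \lnot \lnot (c \land a): α-rule — add c, a.
                × closes — contains both c and \lnot c.
All 21 branches close.
Every branch closed; the formula is unsatisfiable.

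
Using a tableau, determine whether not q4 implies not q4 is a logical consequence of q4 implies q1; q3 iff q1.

Yes

Initial set: {(q4 implies q1); (q3 iff q1); not (not q4 implies not q4)}.
not (not q4 implies not q4): α-rule — add not q4, not not q4.
× closes — contains both q4 and not q4.
All 1 branch closes.
Every branch closed, so the premises entail the conclusion.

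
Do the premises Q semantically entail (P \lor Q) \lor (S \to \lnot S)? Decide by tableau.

Initial set: {Q; \lnot ((P \lor Q) \lor (S \to \lnot S))}.
\lnot ((P \lor Q) \lor (S \to \lnot S)): α-rule — add \lnot (P \lor Q), \lnot (S \to \lnot S).
\lnot (P \lor Q): α-rule — add \lnot P, \lnot Q.
× closes — contains both Q and \lnot Q.
All 1 branch closes.
Every branch closed, so the premises entail the conclusion.

Yes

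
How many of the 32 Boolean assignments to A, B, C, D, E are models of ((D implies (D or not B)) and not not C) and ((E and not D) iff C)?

Initial set: {T (((D implies (D or not B)) and not not C) and ((E and not D) iff C))}.
T (((D implies (D or not B)) and not not C) and ((E and not D) iff C)): α-rule — add T ((D implies (D or not B)) and not not C), T ((E and not D) iff C).
T ((D implies (D or not B)) and not not C): α-rule — add T (D implies (D or not B)), T not not C.
T not not C: drop double negation, giving T C.
T ((E and not D) iff C): β-rule — branch into T (E and not D), T C  //  F (E and not D), F C.
  branch 1 (add T (E and not D), T C):
    T (E and not D): α-rule — add T E, T not D.
    T (D implies (D or not B)): β-rule — branch into F D  //  T (D or not B).
      branch 1.1 (add F D):
        ○ open, literals {C=1, D=0, E=1}.
      branch 1.2 (add T (D or not B)):
        T (D or not B): β-rule — branch into T D  //  T not B.
          branch 1.2.1 (add T D):
            × closes — contains both D and not D.
          branch 1.2.2 (add T not B):
            ○ open, literals {B=0, C=1, D=0, E=1}.
  branch 2 (add F (E and not D), F C):
    × closes — contains both C and not C.
2 branches closed, 2 open.
Each open branch fixes some atoms; the unmentioned ones are free. Counting distinct full assignments: branch {C=1, D=0, E=1} (A, B) contributes 4 new; branch {B=0, C=1, D=0, E=1} (A) contributes 0 new. Total: 4.

4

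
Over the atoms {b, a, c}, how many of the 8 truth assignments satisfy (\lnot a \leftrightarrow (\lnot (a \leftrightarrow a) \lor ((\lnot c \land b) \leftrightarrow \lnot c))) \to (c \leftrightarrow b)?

Initial set: {T ((\lnot a \leftrightarrow (\lnot (a \leftrightarrow a) \lor ((\lnot c \land b) \leftrightarrow \lnot c))) \to (c \leftrightarrow b))}.
T ((\lnot a \leftrightarrow (\lnot (a \leftrightarrow a) \lor ((\lnot c \land b) \leftrightarrow \lnot c))) \to (c \leftrightarrow b)): β-rule — branch into F (\lnot a \leftrightarrow (\lnot (a \leftrightarrow a) \lor ((\lnot c \land b) \leftrightarrow \lnot c)))  //  T (c \leftrightarrow b).
  branch 1 (add F (\lnot a \leftrightarrow (\lnot (a \leftrightarrow a) \lor ((\lnot c \land b) \leftrightarrow \lnot c)))):
    F (\lnot a \leftrightarrow (\lnot (a \leftrightarrow a) \lor ((\lnot c \land b) \leftrightarrow \lnot c))): β-rule — branch into T \lnot a, F (\lnot (a \leftrightarrow a) \lor ((\lnot c \land b) \leftrightarrow \lnot c))  //  F \lnot a, T (\lnot (a \leftrightarrow a) \lor ((\lnot c \land b) \leftrightarrow \lnot c)).
      branch 1.1 (add T \lnot a, F (\lnot (a \leftrightarrow a) \lor ((\lnot c \land b) \leftrightarrow \lnot c))):
        F (\lnot (a \leftrightarrow a) \lor ((\lnot c \land b) \leftrightarrow \lnot c)): α-rule — add F \lnot (a \leftrightarrow a), F ((\lnot c \land b) \leftrightarrow \lnot c).
        F \lnot (a \leftrightarrow a): β-rule — branch into T a, T a  //  F a, F a.
          branch 1.1.1 (add T a, T a):
            × closes — contains both a and \lnot a.
          branch 1.1.2 (add F a, F a):
            F ((\lnot c \land b) \leftrightarrow \lnot c): β-rule — branch into T (\lnot c \land b), F \lnot c  //  F (\lnot c \land b), T \lnot c.
              branch 1.1.2.1 (add T (\lnot c \land b), F \lnot c):
                T (\lnot c \land b): α-rule — add T \lnot c, T b.
                × closes — contains both c and \lnot c.
              branch 1.1.2.2 (add F (\lnot c \land b), T \lnot c):
                F (\lnot c \land b): β-rule — branch into F \lnot c  //  F b.
                  branch 1.1.2.2.1 (add F \lnot c):
                    × closes — contains both c and \lnot c.
                  branch 1.1.2.2.2 (add F b):
                    ○ open, literals {a=false, b=false, c=false}.
      branch 1.2 (add F \lnot a, T (\lnot (a \leftrightarrow a) \lor ((\lnot c \land b) \leftrightarrow \lnot c))):
        T (\lnot (a \leftrightarrow a) \lor ((\lnot c \land b) \leftrightarrow \lnot c)): β-rule — branch into T \lnot (a \leftrightarrow a)  //  T ((\lnot c \land b) \leftrightarrow \lnot c).
          branch 1.2.1 (add T \lnot (a \leftrightarrow a)):
            T \lnot (a \leftrightarrow a): β-rule — branch into T a, F a  //  F a, T a.
              branch 1.2.1.1 (add T a, F a):
                × closes — contains both a and \lnot a.
              branch 1.2.1.2 (add F a, T a):
                × closes — contains both a and \lnot a.
          branch 1.2.2 (add T ((\lnot c \land b) \leftrightarrow \lnot c)):
            T ((\lnot c \land b) \leftrightarrow \lnot c): β-rule — branch into T (\lnot c \land b), T \lnot c  //  F (\lnot c \land b), F \lnot c.
              branch 1.2.2.1 (add T (\lnot c \land b), T \lnot c):
                T (\lnot c \land b): α-rule — add T \lnot c, T b.
                ○ open, literals {a=true, b=true, c=false}.
              branch 1.2.2.2 (add F (\lnot c \land b), F \lnot c):
                F (\lnot c \land b): β-rule — branch into F \lnot c  //  F b.
                  branch 1.2.2.2.1 (add F \lnot c):
                    ○ open, literals {a=true, c=true}.
                  branch 1.2.2.2.2 (add F b):
                    ○ open, literals {a=true, b=false, c=true}.
  branch 2 (add T (c \leftrightarrow b)):
    T (c \leftrightarrow b): β-rule — branch into T c, T b  //  F c, F b.
      branch 2.1 (add T c, T b):
        ○ open, literals {b=true, c=true}.
      branch 2.2 (add F c, F b):
        ○ open, literals {b=false, c=false}.
5 branches closed, 6 open.
Each open branch fixes some atoms; the unmentioned ones are free. Counting distinct full assignments: branch {a=false, b=false, c=false} (none free) contributes 1 new; branch {a=true, b=true, c=false} (none free) contributes 1 new; branch {a=true, c=true} (b) contributes 2 new; branch {a=true, b=false, c=true} (none free) contributes 0 new; branch {b=true, c=true} (a) contributes 1 new; branch {b=false, c=false} (a) contributes 1 new. Total: 6.

6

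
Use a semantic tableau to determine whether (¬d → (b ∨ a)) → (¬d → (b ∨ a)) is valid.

Assume the negation and expand:
Initial set: {¬((¬d → (b ∨ a)) → (¬d → (b ∨ a)))}.
¬((¬d → (b ∨ a)) → (¬d → (b ∨ a))): α-rule — add (¬d → (b ∨ a)), ¬(¬d → (b ∨ a)).
¬(¬d → (b ∨ a)): α-rule — add ¬d, ¬(b ∨ a).
¬(b ∨ a): α-rule — add ¬b, ¬a.
(¬d → (b ∨ a)): β-rule — branch into ¬¬d  //  (b ∨ a).
  branch 1 (add ¬¬d):
    × closes — contains both d and ¬d.
  branch 2 (add (b ∨ a)):
    (b ∨ a): β-rule — branch into b  //  a.
      branch 2.1 (add b):
        × closes — contains both b and ¬b.
      branch 2.2 (add a):
        × closes — contains both a and ¬a.
All 3 branches close.
Every branch closed, so the negation is unsatisfiable and the formula is valid.

Valid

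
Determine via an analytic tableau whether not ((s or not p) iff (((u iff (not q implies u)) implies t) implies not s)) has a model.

Satisfiable

Initial set: {T not ((s or not p) iff (((u iff (not q implies u)) implies t) implies not s))}.
T not ((s or not p) iff (((u iff (not q implies u)) implies t) implies not s)): β-rule — branch into T (s or not p), F (((u iff (not q implies u)) implies t) implies not s)  //  F (s or not p), T (((u iff (not q implies u)) implies t) implies not s).
  branch 1 (add T (s or not p), F (((u iff (not q implies u)) implies t) implies not s)):
    F (((u iff (not q implies u)) implies t) implies not s): α-rule — add T ((u iff (not q implies u)) implies t), F not s.
    T (s or not p): β-rule — branch into T s  //  T not p.
      branch 1.1 (add T s):
        T ((u iff (not q implies u)) implies t): β-rule — branch into F (u iff (not q implies u))  //  T t.
          branch 1.1.1 (add F (u iff (not q implies u))):
            F (u iff (not q implies u)): β-rule — branch into T u, F (not q implies u)  //  F u, T (not q implies u).
              branch 1.1.1.1 (add T u, F (not q implies u)):
                F (not q implies u): α-rule — add T not q, F u.
                × closes — contains both u and not u.
              branch 1.1.1.2 (add F u, T (not q implies u)):
                T (not q implies u): β-rule — branch into F not q  //  T u.
                  branch 1.1.1.2.1 (add F not q):
                    ○ open, literals {q=1, s=1, u=0}.
                  branch 1.1.1.2.2 (add T u):
                    × closes — contains both u and not u.
          branch 1.1.2 (add T t):
            ○ open, literals {s=1, t=1}.
      branch 1.2 (add T not p):
        T ((u iff (not q implies u)) implies t): β-rule — branch into F (u iff (not q implies u))  //  T t.
          branch 1.2.1 (add F (u iff (not q implies u))):
            F (u iff (not q implies u)): β-rule — branch into T u, F (not q implies u)  //  F u, T (not q implies u).
              branch 1.2.1.1 (add T u, F (not q implies u)):
                F (not q implies u): α-rule — add T not q, F u.
                × closes — contains both u and not u.
              branch 1.2.1.2 (add F u, T (not q implies u)):
                T (not q implies u): β-rule — branch into F not q  //  T u.
                  branch 1.2.1.2.1 (add F not q):
                    ○ open, literals {p=0, q=1, s=1, u=0}.
                  branch 1.2.1.2.2 (add T u):
                    × closes — contains both u and not u.
          branch 1.2.2 (add T t):
            ○ open, literals {p=0, s=1, t=1}.
  branch 2 (add F (s or not p), T (((u iff (not q implies u)) implies t) implies not s)):
    F (s or not p): α-rule — add F s, F not p.
    T (((u iff (not q implies u)) implies t) implies not s): β-rule — branch into F ((u iff (not q implies u)) implies t)  //  T not s.
      branch 2.1 (add F ((u iff (not q implies u)) implies t)):
        F ((u iff (not q implies u)) implies t): α-rule — add T (u iff (not q implies u)), F t.
        T (u iff (not q implies u)): β-rule — branch into T u, T (not q implies u)  //  F u, F (not q implies u).
          branch 2.1.1 (add T u, T (not q implies u)):
            T (not q implies u): β-rule — branch into F not q  //  T u.
              branch 2.1.1.1 (add F not q):
                ○ open, literals {p=1, q=1, s=0, t=0, u=1}.
              branch 2.1.1.2 (add T u):
                ○ open, literals {p=1, s=0, t=0, u=1}.
          branch 2.1.2 (add F u, F (not q implies u)):
            F (not q implies u): α-rule — add T not q, F u.
            ○ open, literals {p=1, q=0, s=0, t=0, u=0}.
      branch 2.2 (add T not s):
        ○ open, literals {p=1, s=0}.
4 branches closed, 8 open.
An open branch gives a satisfying assignment: q=1, s=1, u=0.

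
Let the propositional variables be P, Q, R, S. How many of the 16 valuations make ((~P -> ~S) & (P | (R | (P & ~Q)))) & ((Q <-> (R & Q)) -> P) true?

Initial set: {(((~P -> ~S) & (P | (R | (P & ~Q)))) & ((Q <-> (R & Q)) -> P))}.
(((~P -> ~S) & (P | (R | (P & ~Q)))) & ((Q <-> (R & Q)) -> P)): α-rule — add ((~P -> ~S) & (P | (R | (P & ~Q)))), ((Q <-> (R & Q)) -> P).
((~P -> ~S) & (P | (R | (P & ~Q)))): α-rule — add (~P -> ~S), (P | (R | (P & ~Q))).
((Q <-> (R & Q)) -> P): β-rule — branch into ~(Q <-> (R & Q))  //  P.
  branch 1 (add ~(Q <-> (R & Q))):
    (~P -> ~S): β-rule — branch into ~~P  //  ~S.
      branch 1.1 (add ~~P):
        (P | (R | (P & ~Q))): β-rule — branch into P  //  (R | (P & ~Q)).
          branch 1.1.1 (add P):
            ~(Q <-> (R & Q)): β-rule — branch into Q, ~(R & Q)  //  ~Q, (R & Q).
              branch 1.1.1.1 (add Q, ~(R & Q)):
                ~(R & Q): β-rule — branch into ~R  //  ~Q.
                  branch 1.1.1.1.1 (add ~R):
                    ○ open, literals {P=true, Q=true, R=false}.
                  branch 1.1.1.1.2 (add ~Q):
                    × closes — contains both Q and ~Q.
              branch 1.1.1.2 (add ~Q, (R & Q)):
                (R & Q): α-rule — add R, Q.
                × closes — contains both Q and ~Q.
          branch 1.1.2 (add (R | (P & ~Q))):
            ~(Q <-> (R & Q)): β-rule — branch into Q, ~(R & Q)  //  ~Q, (R & Q).
              branch 1.1.2.1 (add Q, ~(R & Q)):
                (R | (P & ~Q)): β-rule — branch into R  //  (P & ~Q).
                  branch 1.1.2.1.1 (add R):
                    ~(R & Q): β-rule — branch into ~R  //  ~Q.
                      branch 1.1.2.1.1.1 (add ~R):
                        × closes — contains both R and ~R.
                      branch 1.1.2.1.1.2 (add ~Q):
                        × closes — contains both Q and ~Q.
                  branch 1.1.2.1.2 (add (P & ~Q)):
                    (P & ~Q): α-rule — add P, ~Q.
                    × closes — contains both Q and ~Q.
              branch 1.1.2.2 (add ~Q, (R & Q)):
                (R & Q): α-rule — add R, Q.
                × closes — contains both Q and ~Q.
      branch 1.2 (add ~S):
        (P | (R | (P & ~Q))): β-rule — branch into P  //  (R | (P & ~Q)).
          branch 1.2.1 (add P):
            ~(Q <-> (R & Q)): β-rule — branch into Q, ~(R & Q)  //  ~Q, (R & Q).
              branch 1.2.1.1 (add Q, ~(R & Q)):
                ~(R & Q): β-rule — branch into ~R  //  ~Q.
                  branch 1.2.1.1.1 (add ~R):
                    ○ open, literals {P=true, Q=true, R=false, S=false}.
                  branch 1.2.1.1.2 (add ~Q):
                    × closes — contains both Q and ~Q.
              branch 1.2.1.2 (add ~Q, (R & Q)):
                (R & Q): α-rule — add R, Q.
                × closes — contains both Q and ~Q.
          branch 1.2.2 (add (R | (P & ~Q))):
            ~(Q <-> (R & Q)): β-rule — branch into Q, ~(R & Q)  //  ~Q, (R & Q).
              branch 1.2.2.1 (add Q, ~(R & Q)):
                (R | (P & ~Q)): β-rule — branch into R  //  (P & ~Q).
                  branch 1.2.2.1.1 (add R):
                    ~(R & Q): β-rule — branch into ~R  //  ~Q.
                      branch 1.2.2.1.1.1 (add ~R):
                        × closes — contains both R and ~R.
                      branch 1.2.2.1.1.2 (add ~Q):
                        × closes — contains both Q and ~Q.
                  branch 1.2.2.1.2 (add (P & ~Q)):
                    (P & ~Q): α-rule — add P, ~Q.
                    × closes — contains both Q and ~Q.
              branch 1.2.2.2 (add ~Q, (R & Q)):
                (R & Q): α-rule — add R, Q.
                × closes — contains both Q and ~Q.
  branch 2 (add P):
    (~P -> ~S): β-rule — branch into ~~P  //  ~S.
      branch 2.1 (add ~~P):
        (P | (R | (P & ~Q))): β-rule — branch into P  //  (R | (P & ~Q)).
          branch 2.1.1 (add P):
            ○ open, literals {P=true}.
          branch 2.1.2 (add (R | (P & ~Q))):
            (R | (P & ~Q)): β-rule — branch into R  //  (P & ~Q).
              branch 2.1.2.1 (add R):
                ○ open, literals {P=true, R=true}.
              branch 2.1.2.2 (add (P & ~Q)):
                (P & ~Q): α-rule — add P, ~Q.
                ○ open, literals {P=true, Q=false}.
      branch 2.2 (add ~S):
        (P | (R | (P & ~Q))): β-rule — branch into P  //  (R | (P & ~Q)).
          branch 2.2.1 (add P):
            ○ open, literals {P=true, S=false}.
          branch 2.2.2 (add (R | (P & ~Q))):
            (R | (P & ~Q)): β-rule — branch into R  //  (P & ~Q).
              branch 2.2.2.1 (add R):
                ○ open, literals {P=true, R=true, S=false}.
              branch 2.2.2.2 (add (P & ~Q)):
                (P & ~Q): α-rule — add P, ~Q.
                ○ open, literals {P=true, Q=false, S=false}.
12 branches closed, 8 open.
Each open branch fixes some atoms; the unmentioned ones are free. Counting distinct full assignments: branch {P=true, Q=true, R=false} (S) contributes 2 new; branch {P=true, Q=true, R=false, S=false} (none free) contributes 0 new; branch {P=true} (Q, R, S) contributes 6 new; branch {P=true, R=true} (Q, S) contributes 0 new; branch {P=true, Q=false} (R, S) contributes 0 new; branch {P=true, S=false} (Q, R) contributes 0 new; branch {P=true, R=true, S=false} (Q) contributes 0 new; branch {P=true, Q=false, S=false} (R) contributes 0 new. Total: 8.

8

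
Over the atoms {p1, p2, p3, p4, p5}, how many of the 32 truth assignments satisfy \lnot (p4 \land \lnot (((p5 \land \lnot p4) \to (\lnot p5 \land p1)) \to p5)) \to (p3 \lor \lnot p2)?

Initial set: {(\lnot (p4 \land \lnot (((p5 \land \lnot p4) \to (\lnot p5 \land p1)) \to p5)) \to (p3 \lor \lnot p2))}.
(\lnot (p4 \land \lnot (((p5 \land \lnot p4) \to (\lnot p5 \land p1)) \to p5)) \to (p3 \lor \lnot p2)): β-rule — branch into \lnot \lnot (p4 \land \lnot (((p5 \land \lnot p4) \to (\lnot p5 \land p1)) \to p5))  //  (p3 \lor \lnot p2).
  branch 1 (add \lnot \lnot (p4 \land \lnot (((p5 \land \lnot p4) \to (\lnot p5 \land p1)) \to p5))):
    \lnot \lnot (p4 \land \lnot (((p5 \land \lnot p4) \to (\lnot p5 \land p1)) \to p5)): α-rule — add p4, \lnot (((p5 \land \lnot p4) \to (\lnot p5 \land p1)) \to p5).
    \lnot (((p5 \land \lnot p4) \to (\lnot p5 \land p1)) \to p5): α-rule — add ((p5 \land \lnot p4) \to (\lnot p5 \land p1)), \lnot p5.
    ((p5 \land \lnot p4) \to (\lnot p5 \land p1)): β-rule — branch into \lnot (p5 \land \lnot p4)  //  (\lnot p5 \land p1).
      branch 1.1 (add \lnot (p5 \land \lnot p4)):
        \lnot (p5 \land \lnot p4): β-rule — branch into \lnot p5  //  \lnot \lnot p4.
          branch 1.1.1 (add \lnot p5):
            ○ open, literals {p4=1, p5=0}.
          branch 1.1.2 (add \lnot \lnot p4):
            ○ open, literals {p4=1, p5=0}.
      branch 1.2 (add (\lnot p5 \land p1)):
        (\lnot p5 \land p1): α-rule — add \lnot p5, p1.
        ○ open, literals {p1=1, p4=1, p5=0}.
  branch 2 (add (p3 \lor \lnot p2)):
    (p3 \lor \lnot p2): β-rule — branch into p3  //  \lnot p2.
      branch 2.1 (add p3):
        ○ open, literals {p3=1}.
      branch 2.2 (add \lnot p2):
        ○ open, literals {p2=0}.
0 branches closed, 5 open.
Each open branch fixes some atoms; the unmentioned ones are free. Counting distinct full assignments: branch {p4=1, p5=0} (p1, p2, p3) contributes 8 new; branch {p4=1, p5=0} (p1, p2, p3) contributes 0 new; branch {p1=1, p4=1, p5=0} (p2, p3) contributes 0 new; branch {p3=1} (p1, p2, p4, p5) contributes 12 new; branch {p2=0} (p1, p3, p4, p5) contributes 6 new. Total: 26.

26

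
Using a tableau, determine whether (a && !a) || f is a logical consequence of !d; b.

Initial set: {!d; b; !((a && !a) || f)}.
!((a && !a) || f): α-rule — add !(a && !a), !f.
!(a && !a): β-rule — branch into !a  //  !!a.
  branch 1 (add !a):
    ○ open, literals {a=0, b=1, d=0, f=0}.
  branch 2 (add !!a):
    ○ open, literals {a=1, b=1, d=0, f=0}.
0 branches closed, 2 open.
An open branch gives a countermodel: a=0, b=1, d=0, f=0 (unmentioned atoms arbitrary); the premises hold there but the conclusion fails.

No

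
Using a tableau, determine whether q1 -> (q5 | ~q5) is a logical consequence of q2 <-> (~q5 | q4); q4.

Initial set: {(q2 <-> (~q5 | q4)); q4; ~(q1 -> (q5 | ~q5))}.
~(q1 -> (q5 | ~q5)): α-rule — add q1, ~(q5 | ~q5).
~(q5 | ~q5): α-rule — add ~q5, ~~q5.
× closes — contains both q5 and ~q5.
All 1 branch closes.
Every branch closed, so the premises entail the conclusion.

Yes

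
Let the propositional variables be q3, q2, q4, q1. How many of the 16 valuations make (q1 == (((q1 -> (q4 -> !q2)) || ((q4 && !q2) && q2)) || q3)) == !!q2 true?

Initial set: {T ((q1 == (((q1 -> (q4 -> !q2)) || ((q4 && !q2) && q2)) || q3)) == !!q2)}.
T ((q1 == (((q1 -> (q4 -> !q2)) || ((q4 && !q2) && q2)) || q3)) == !!q2): β-rule — branch into T (q1 == (((q1 -> (q4 -> !q2)) || ((q4 && !q2) && q2)) || q3)), T !!q2  //  F (q1 == (((q1 -> (q4 -> !q2)) || ((q4 && !q2) && q2)) || q3)), F !!q2.
  branch 1 (add T (q1 == (((q1 -> (q4 -> !q2)) || ((q4 && !q2) && q2)) || q3)), T !!q2):
    T !!q2: drop double negation, giving T q2.
    T (q1 == (((q1 -> (q4 -> !q2)) || ((q4 && !q2) && q2)) || q3)): β-rule — branch into T q1, T (((q1 -> (q4 -> !q2)) || ((q4 && !q2) && q2)) || q3)  //  F q1, F (((q1 -> (q4 -> !q2)) || ((q4 && !q2) && q2)) || q3).
      branch 1.1 (add T q1, T (((q1 -> (q4 -> !q2)) || ((q4 && !q2) && q2)) || q3)):
        T (((q1 -> (q4 -> !q2)) || ((q4 && !q2) && q2)) || q3): β-rule — branch into T ((q1 -> (q4 -> !q2)) || ((q4 && !q2) && q2))  //  T q3.
          branch 1.1.1 (add T ((q1 -> (q4 -> !q2)) || ((q4 && !q2) && q2))):
            T ((q1 -> (q4 -> !q2)) || ((q4 && !q2) && q2)): β-rule — branch into T (q1 -> (q4 -> !q2))  //  T ((q4 && !q2) && q2).
              branch 1.1.1.1 (add T (q1 -> (q4 -> !q2))):
                T (q1 -> (q4 -> !q2)): β-rule — branch into F q1  //  T (q4 -> !q2).
                  branch 1.1.1.1.1 (add F q1):
                    × closes — contains both q1 and !q1.
                  branch 1.1.1.1.2 (add T (q4 -> !q2)):
                    T (q4 -> !q2): β-rule — branch into F q4  //  T !q2.
                      branch 1.1.1.1.2.1 (add F q4):
                        ○ open, literals {q1=T, q2=T, q4=F}.
                      branch 1.1.1.1.2.2 (add T !q2):
                        × closes — contains both q2 and !q2.
              branch 1.1.1.2 (add T ((q4 && !q2) && q2)):
                T ((q4 && !q2) && q2): α-rule — add T (q4 && !q2), T q2.
                T (q4 && !q2): α-rule — add T q4, T !q2.
                × closes — contains both q2 and !q2.
          branch 1.1.2 (add T q3):
            ○ open, literals {q1=T, q2=T, q3=T}.
      branch 1.2 (add F q1, F (((q1 -> (q4 -> !q2)) || ((q4 && !q2) && q2)) || q3)):
        F (((q1 -> (q4 -> !q2)) || ((q4 && !q2) && q2)) || q3): α-rule — add F ((q1 -> (q4 -> !q2)) || ((q4 && !q2) && q2)), F q3.
        F ((q1 -> (q4 -> !q2)) || ((q4 && !q2) && q2)): α-rule — add F (q1 -> (q4 -> !q2)), F ((q4 && !q2) && q2).
        F (q1 -> (q4 -> !q2)): α-rule — add T q1, F (q4 -> !q2).
        × closes — contains both q1 and !q1.
  branch 2 (add F (q1 == (((q1 -> (q4 -> !q2)) || ((q4 && !q2) && q2)) || q3)), F !!q2):
    F !!q2: drop double negation, giving F q2.
    F (q1 == (((q1 -> (q4 -> !q2)) || ((q4 && !q2) && q2)) || q3)): β-rule — branch into T q1, F (((q1 -> (q4 -> !q2)) || ((q4 && !q2) && q2)) || q3)  //  F q1, T (((q1 -> (q4 -> !q2)) || ((q4 && !q2) && q2)) || q3).
      branch 2.1 (add T q1, F (((q1 -> (q4 -> !q2)) || ((q4 && !q2) && q2)) || q3)):
        F (((q1 -> (q4 -> !q2)) || ((q4 && !q2) && q2)) || q3): α-rule — add F ((q1 -> (q4 -> !q2)) || ((q4 && !q2) && q2)), F q3.
        F ((q1 -> (q4 -> !q2)) || ((q4 && !q2) && q2)): α-rule — add F (q1 -> (q4 -> !q2)), F ((q4 && !q2) && q2).
        F (q1 -> (q4 -> !q2)): α-rule — add T q1, F (q4 -> !q2).
        F (q4 -> !q2): α-rule — add T q4, F !q2.
        × closes — contains both q2 and !q2.
      branch 2.2 (add F q1, T (((q1 -> (q4 -> !q2)) || ((q4 && !q2) && q2)) || q3)):
        T (((q1 -> (q4 -> !q2)) || ((q4 && !q2) && q2)) || q3): β-rule — branch into T ((q1 -> (q4 -> !q2)) || ((q4 && !q2) && q2))  //  T q3.
          branch 2.2.1 (add T ((q1 -> (q4 -> !q2)) || ((q4 && !q2) && q2))):
            T ((q1 -> (q4 -> !q2)) || ((q4 && !q2) && q2)): β-rule — branch into T (q1 -> (q4 -> !q2))  //  T ((q4 && !q2) && q2).
              branch 2.2.1.1 (add T (q1 -> (q4 -> !q2))):
                T (q1 -> (q4 -> !q2)): β-rule — branch into F q1  //  T (q4 -> !q2).
                  branch 2.2.1.1.1 (add F q1):
                    ○ open, literals {q1=F, q2=F}.
                  branch 2.2.1.1.2 (add T (q4 -> !q2)):
                    T (q4 -> !q2): β-rule — branch into F q4  //  T !q2.
                      branch 2.2.1.1.2.1 (add F q4):
                        ○ open, literals {q1=F, q2=F, q4=F}.
                      branch 2.2.1.1.2.2 (add T !q2):
                        ○ open, literals {q1=F, q2=F}.
              branch 2.2.1.2 (add T ((q4 && !q2) && q2)):
                T ((q4 && !q2) && q2): α-rule — add T (q4 && !q2), T q2.
                × closes — contains both q2 and !q2.
          branch 2.2.2 (add T q3):
            ○ open, literals {q1=F, q2=F, q3=T}.
6 branches closed, 6 open.
Each open branch fixes some atoms; the unmentioned ones are free. Counting distinct full assignments: branch {q1=T, q2=T, q4=F} (q3) contributes 2 new; branch {q1=T, q2=T, q3=T} (q4) contributes 1 new; branch {q1=F, q2=F} (q3, q4) contributes 4 new; branch {q1=F, q2=F, q4=F} (q3) contributes 0 new; branch {q1=F, q2=F} (q3, q4) contributes 0 new; branch {q1=F, q2=F, q3=T} (q4) contributes 0 new. Total: 7.

7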